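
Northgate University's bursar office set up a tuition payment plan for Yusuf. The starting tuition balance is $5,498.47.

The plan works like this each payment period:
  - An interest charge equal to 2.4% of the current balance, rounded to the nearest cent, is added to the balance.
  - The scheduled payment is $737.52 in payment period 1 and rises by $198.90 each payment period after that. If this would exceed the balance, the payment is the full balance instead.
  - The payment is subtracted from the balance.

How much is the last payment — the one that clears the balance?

# | Opening | Interest | Payment | End bal
1 | $5,498.47 | $131.96 | $737.52 | $4,892.91
2 | $4,892.91 | $117.43 | $936.42 | $4,073.92
3 | $4,073.92 | $97.77 | $1,135.32 | $3,036.37
4 | $3,036.37 | $72.87 | $1,334.22 | $1,775.02
5 | $1,775.02 | $42.60 | $1,533.12 | $284.50
6 | $284.50 | $6.83 | $291.33 | $0.00

$291.33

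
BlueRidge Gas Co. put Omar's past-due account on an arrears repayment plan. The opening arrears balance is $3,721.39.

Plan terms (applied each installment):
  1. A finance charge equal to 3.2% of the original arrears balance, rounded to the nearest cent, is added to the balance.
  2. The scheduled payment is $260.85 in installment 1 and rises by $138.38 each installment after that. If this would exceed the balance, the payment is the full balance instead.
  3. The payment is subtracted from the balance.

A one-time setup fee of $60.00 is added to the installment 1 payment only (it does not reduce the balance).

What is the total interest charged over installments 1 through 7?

$833.56

Installment 1: opening $3,721.39; interest $119.08 → $3,840.47; payment $260.85 (+ $60.00 fee); balance $3,579.62
Installment 2: opening $3,579.62; interest $119.08 → $3,698.70; payment $399.23; balance $3,299.47
Installment 3: opening $3,299.47; interest $119.08 → $3,418.55; payment $537.61; balance $2,880.94
Installment 4: opening $2,880.94; interest $119.08 → $3,000.02; payment $675.99; balance $2,324.03
Installment 5: opening $2,324.03; interest $119.08 → $2,443.11; payment $814.37; balance $1,628.74
Installment 6: opening $1,628.74; interest $119.08 → $1,747.82; payment $952.75; balance $795.07
Installment 7: opening $795.07; interest $119.08 → $914.15; payment $914.15; balance $0.00
Total interest: $119.08 + $119.08 + $119.08 + $119.08 + $119.08 + $119.08 + $119.08 = $833.56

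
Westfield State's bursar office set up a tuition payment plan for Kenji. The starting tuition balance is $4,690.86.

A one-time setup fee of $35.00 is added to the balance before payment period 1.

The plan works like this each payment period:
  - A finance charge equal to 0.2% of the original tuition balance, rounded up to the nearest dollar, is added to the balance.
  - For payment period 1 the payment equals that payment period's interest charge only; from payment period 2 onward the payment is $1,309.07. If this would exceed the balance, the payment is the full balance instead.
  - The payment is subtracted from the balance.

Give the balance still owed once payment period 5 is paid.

$0.00

Payment period 1: opening $4,725.86; interest $10.00 → $4,735.86; payment $10.00; balance $4,725.86
Payment period 2: opening $4,725.86; interest $10.00 → $4,735.86; payment $1,309.07; balance $3,426.79
Payment period 3: opening $3,426.79; interest $10.00 → $3,436.79; payment $1,309.07; balance $2,127.72
Payment period 4: opening $2,127.72; interest $10.00 → $2,137.72; payment $1,309.07; balance $828.65
Payment period 5: opening $828.65; interest $10.00 → $838.65; payment $838.65; balance $0.00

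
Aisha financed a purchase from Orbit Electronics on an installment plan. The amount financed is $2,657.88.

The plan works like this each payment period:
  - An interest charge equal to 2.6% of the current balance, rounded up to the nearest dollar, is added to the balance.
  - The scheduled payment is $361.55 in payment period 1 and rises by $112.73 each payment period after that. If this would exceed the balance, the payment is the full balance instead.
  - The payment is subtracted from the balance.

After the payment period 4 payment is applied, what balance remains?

Payment period 1: $2,657.88 +$70.00 interest = $2,727.88; pay $361.55 → $2,366.33
Payment period 2: $2,366.33 +$62.00 interest = $2,428.33; pay $474.28 → $1,954.05
Payment period 3: $1,954.05 +$51.00 interest = $2,005.05; pay $587.01 → $1,418.04
Payment period 4: $1,418.04 +$37.00 interest = $1,455.04; pay $699.74 → $755.30

$755.30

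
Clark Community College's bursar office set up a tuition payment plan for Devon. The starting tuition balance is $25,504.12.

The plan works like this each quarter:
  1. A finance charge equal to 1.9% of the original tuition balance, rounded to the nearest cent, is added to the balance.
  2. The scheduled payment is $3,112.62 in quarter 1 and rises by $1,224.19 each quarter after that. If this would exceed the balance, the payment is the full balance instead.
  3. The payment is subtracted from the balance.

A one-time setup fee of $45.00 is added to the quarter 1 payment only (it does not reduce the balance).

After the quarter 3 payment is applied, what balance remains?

Quarter 1: $25,504.12 +$484.58 interest = $25,988.70; pay $3,112.62 (+ $45.00 fee) → $22,876.08
Quarter 2: $22,876.08 +$484.58 interest = $23,360.66; pay $4,336.81 → $19,023.85
Quarter 3: $19,023.85 +$484.58 interest = $19,508.43; pay $5,561.00 → $13,947.43

$13,947.43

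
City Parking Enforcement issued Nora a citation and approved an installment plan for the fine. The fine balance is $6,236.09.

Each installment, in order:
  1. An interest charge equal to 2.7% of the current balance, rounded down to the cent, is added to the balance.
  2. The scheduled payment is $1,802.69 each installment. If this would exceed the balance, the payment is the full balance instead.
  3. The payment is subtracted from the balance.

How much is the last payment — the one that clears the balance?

Installment 1: opening $6,236.09; interest $168.37 → $6,404.46; payment $1,802.69; balance $4,601.77
Installment 2: opening $4,601.77; interest $124.24 → $4,726.01; payment $1,802.69; balance $2,923.32
Installment 3: opening $2,923.32; interest $78.92 → $3,002.24; payment $1,802.69; balance $1,199.55
Installment 4: opening $1,199.55; interest $32.38 → $1,231.93; payment $1,231.93; balance $0.00

$1,231.93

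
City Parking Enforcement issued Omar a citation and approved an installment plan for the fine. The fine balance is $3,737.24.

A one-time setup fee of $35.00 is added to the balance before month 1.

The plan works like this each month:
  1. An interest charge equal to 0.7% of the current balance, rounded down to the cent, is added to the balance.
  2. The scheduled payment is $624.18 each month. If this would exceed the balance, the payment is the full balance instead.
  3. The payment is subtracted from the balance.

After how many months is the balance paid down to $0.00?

Month 1: $3,772.24 +$26.40 interest = $3,798.64; pay $624.18 → $3,174.46
Month 2: $3,174.46 +$22.22 interest = $3,196.68; pay $624.18 → $2,572.50
Month 3: $2,572.50 +$18.00 interest = $2,590.50; pay $624.18 → $1,966.32
Month 4: $1,966.32 +$13.76 interest = $1,980.08; pay $624.18 → $1,355.90
Month 5: $1,355.90 +$9.49 interest = $1,365.39; pay $624.18 → $741.21
Month 6: $741.21 +$5.18 interest = $746.39; pay $624.18 → $122.21
Month 7: $122.21 +$0.85 interest = $123.06; pay $123.06 → $0.00
Balance reaches $0.00 in month 7.

7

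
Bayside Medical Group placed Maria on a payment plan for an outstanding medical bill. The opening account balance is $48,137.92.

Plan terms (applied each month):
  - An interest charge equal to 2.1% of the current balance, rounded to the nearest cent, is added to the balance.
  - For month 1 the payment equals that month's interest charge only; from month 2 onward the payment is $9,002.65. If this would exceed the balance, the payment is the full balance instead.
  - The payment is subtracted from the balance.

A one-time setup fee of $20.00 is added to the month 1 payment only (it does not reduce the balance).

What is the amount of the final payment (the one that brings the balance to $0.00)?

Month 1: opening $48,137.92; interest $1,010.90 → $49,148.82; payment $1,010.90 (+ $20.00 fee); balance $48,137.92
Month 2: opening $48,137.92; interest $1,010.90 → $49,148.82; payment $9,002.65; balance $40,146.17
Month 3: opening $40,146.17; interest $843.07 → $40,989.24; payment $9,002.65; balance $31,986.59
Month 4: opening $31,986.59; interest $671.72 → $32,658.31; payment $9,002.65; balance $23,655.66
Month 5: opening $23,655.66; interest $496.77 → $24,152.43; payment $9,002.65; balance $15,149.78
Month 6: opening $15,149.78; interest $318.15 → $15,467.93; payment $9,002.65; balance $6,465.28
Month 7: opening $6,465.28; interest $135.77 → $6,601.05; payment $6,601.05; balance $0.00

$6,601.05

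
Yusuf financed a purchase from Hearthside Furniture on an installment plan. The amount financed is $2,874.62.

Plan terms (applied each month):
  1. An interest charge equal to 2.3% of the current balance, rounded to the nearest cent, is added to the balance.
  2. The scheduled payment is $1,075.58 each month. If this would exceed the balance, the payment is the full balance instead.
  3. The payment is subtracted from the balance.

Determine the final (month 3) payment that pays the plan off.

$851.63

Month 1: opening $2,874.62; interest $66.12 → $2,940.74; payment $1,075.58; balance $1,865.16
Month 2: opening $1,865.16; interest $42.90 → $1,908.06; payment $1,075.58; balance $832.48
Month 3: opening $832.48; interest $19.15 → $851.63; payment $851.63; balance $0.00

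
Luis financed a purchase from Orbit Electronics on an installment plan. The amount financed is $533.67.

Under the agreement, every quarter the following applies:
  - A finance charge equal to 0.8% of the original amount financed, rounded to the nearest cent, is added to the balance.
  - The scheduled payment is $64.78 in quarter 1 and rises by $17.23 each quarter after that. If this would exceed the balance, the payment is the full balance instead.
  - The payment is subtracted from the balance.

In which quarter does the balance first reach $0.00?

6

Quarter 1: $533.67 +$4.27 interest = $537.94; pay $64.78 → $473.16
Quarter 2: $473.16 +$4.27 interest = $477.43; pay $82.01 → $395.42
Quarter 3: $395.42 +$4.27 interest = $399.69; pay $99.24 → $300.45
Quarter 4: $300.45 +$4.27 interest = $304.72; pay $116.47 → $188.25
Quarter 5: $188.25 +$4.27 interest = $192.52; pay $133.70 → $58.82
Quarter 6: $58.82 +$4.27 interest = $63.09; pay $63.09 → $0.00
Balance reaches $0.00 in quarter 6.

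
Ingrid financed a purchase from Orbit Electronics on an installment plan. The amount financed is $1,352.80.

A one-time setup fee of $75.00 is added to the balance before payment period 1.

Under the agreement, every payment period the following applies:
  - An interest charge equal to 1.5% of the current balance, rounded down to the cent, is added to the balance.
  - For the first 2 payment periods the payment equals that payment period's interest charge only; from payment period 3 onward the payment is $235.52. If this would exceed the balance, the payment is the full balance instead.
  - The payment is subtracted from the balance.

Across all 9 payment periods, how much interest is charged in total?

Payment period 1: $1,427.80 +$21.41 interest = $1,449.21; pay $21.41 → $1,427.80
Payment period 2: $1,427.80 +$21.41 interest = $1,449.21; pay $21.41 → $1,427.80
Payment period 3: $1,427.80 +$21.41 interest = $1,449.21; pay $235.52 → $1,213.69
Payment period 4: $1,213.69 +$18.20 interest = $1,231.89; pay $235.52 → $996.37
Payment period 5: $996.37 +$14.94 interest = $1,011.31; pay $235.52 → $775.79
Payment period 6: $775.79 +$11.63 interest = $787.42; pay $235.52 → $551.90
Payment period 7: $551.90 +$8.27 interest = $560.17; pay $235.52 → $324.65
Payment period 8: $324.65 +$4.86 interest = $329.51; pay $235.52 → $93.99
Payment period 9: $93.99 +$1.40 interest = $95.39; pay $95.39 → $0.00
Total interest: $21.41 + $21.41 + $21.41 + $18.20 + $14.94 + $11.63 + $8.27 + $4.86 + $1.40 = $123.53

$123.53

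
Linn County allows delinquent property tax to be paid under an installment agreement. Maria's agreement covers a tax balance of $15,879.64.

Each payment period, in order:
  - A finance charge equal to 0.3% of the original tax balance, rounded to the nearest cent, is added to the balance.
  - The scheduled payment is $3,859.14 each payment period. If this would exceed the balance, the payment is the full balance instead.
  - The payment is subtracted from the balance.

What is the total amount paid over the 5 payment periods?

Payment period 1: $15,879.64 +$47.64 interest = $15,927.28; pay $3,859.14 → $12,068.14
Payment period 2: $12,068.14 +$47.64 interest = $12,115.78; pay $3,859.14 → $8,256.64
Payment period 3: $8,256.64 +$47.64 interest = $8,304.28; pay $3,859.14 → $4,445.14
Payment period 4: $4,445.14 +$47.64 interest = $4,492.78; pay $3,859.14 → $633.64
Payment period 5: $633.64 +$47.64 interest = $681.28; pay $681.28 → $0.00
Total paid: $16,117.84

$16,117.84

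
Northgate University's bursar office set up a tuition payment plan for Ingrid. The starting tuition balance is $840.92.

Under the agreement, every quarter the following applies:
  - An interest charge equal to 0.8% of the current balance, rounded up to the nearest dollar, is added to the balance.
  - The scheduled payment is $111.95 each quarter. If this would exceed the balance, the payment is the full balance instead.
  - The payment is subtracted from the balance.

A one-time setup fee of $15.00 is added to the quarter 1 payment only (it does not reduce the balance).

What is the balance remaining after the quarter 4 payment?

# | Opening | Interest | Payment | Fee | End bal
1 | $840.92 | $7.00 | $111.95 | $15.00 | $735.97
2 | $735.97 | $6.00 | $111.95 | — | $630.02
3 | $630.02 | $6.00 | $111.95 | — | $524.07
4 | $524.07 | $5.00 | $111.95 | — | $417.12

$417.12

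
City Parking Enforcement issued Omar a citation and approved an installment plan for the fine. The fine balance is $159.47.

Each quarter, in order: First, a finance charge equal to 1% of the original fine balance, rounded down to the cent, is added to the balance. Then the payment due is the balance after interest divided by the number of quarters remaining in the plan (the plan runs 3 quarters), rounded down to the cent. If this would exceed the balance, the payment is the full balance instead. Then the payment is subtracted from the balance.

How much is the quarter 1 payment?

$53.68

Quarter 1: opening $159.47; interest $1.59 → $161.06; payment $53.68; balance $107.38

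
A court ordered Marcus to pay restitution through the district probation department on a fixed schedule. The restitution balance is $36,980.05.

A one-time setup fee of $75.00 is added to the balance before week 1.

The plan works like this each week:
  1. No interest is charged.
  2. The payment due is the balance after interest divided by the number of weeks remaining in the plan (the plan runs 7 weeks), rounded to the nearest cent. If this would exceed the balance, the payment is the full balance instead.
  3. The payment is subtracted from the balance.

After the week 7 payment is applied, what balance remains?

# | Opening | Payment | End bal
1 | $37,055.05 | $5,293.58 | $31,761.47
2 | $31,761.47 | $5,293.58 | $26,467.89
3 | $26,467.89 | $5,293.58 | $21,174.31
4 | $21,174.31 | $5,293.58 | $15,880.73
5 | $15,880.73 | $5,293.58 | $10,587.15
6 | $10,587.15 | $5,293.58 | $5,293.57
7 | $5,293.57 | $5,293.57 | $0.00

$0.00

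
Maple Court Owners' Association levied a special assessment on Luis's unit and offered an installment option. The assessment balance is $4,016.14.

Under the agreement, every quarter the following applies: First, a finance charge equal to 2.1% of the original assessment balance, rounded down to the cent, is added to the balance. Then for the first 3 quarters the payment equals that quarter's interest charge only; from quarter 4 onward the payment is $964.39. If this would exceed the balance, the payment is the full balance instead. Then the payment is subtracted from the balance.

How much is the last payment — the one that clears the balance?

$580.23

Quarter 1: opening $4,016.14; interest $84.33 → $4,100.47; payment $84.33; balance $4,016.14
Quarter 2: opening $4,016.14; interest $84.33 → $4,100.47; payment $84.33; balance $4,016.14
Quarter 3: opening $4,016.14; interest $84.33 → $4,100.47; payment $84.33; balance $4,016.14
Quarter 4: opening $4,016.14; interest $84.33 → $4,100.47; payment $964.39; balance $3,136.08
Quarter 5: opening $3,136.08; interest $84.33 → $3,220.41; payment $964.39; balance $2,256.02
Quarter 6: opening $2,256.02; interest $84.33 → $2,340.35; payment $964.39; balance $1,375.96
Quarter 7: opening $1,375.96; interest $84.33 → $1,460.29; payment $964.39; balance $495.90
Quarter 8: opening $495.90; interest $84.33 → $580.23; payment $580.23; balance $0.00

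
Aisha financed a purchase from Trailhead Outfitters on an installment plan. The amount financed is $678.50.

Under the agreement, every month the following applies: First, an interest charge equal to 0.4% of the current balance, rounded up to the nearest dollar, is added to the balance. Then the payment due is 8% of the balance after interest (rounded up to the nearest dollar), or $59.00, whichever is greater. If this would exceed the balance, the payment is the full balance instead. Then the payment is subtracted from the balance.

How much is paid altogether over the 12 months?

$702.50

# | Opening | Interest | Payment | End bal
1 | $678.50 | $3.00 | $59.00 | $622.50
2 | $622.50 | $3.00 | $59.00 | $566.50
3 | $566.50 | $3.00 | $59.00 | $510.50
4 | $510.50 | $3.00 | $59.00 | $454.50
5 | $454.50 | $2.00 | $59.00 | $397.50
6 | $397.50 | $2.00 | $59.00 | $340.50
7 | $340.50 | $2.00 | $59.00 | $283.50
8 | $283.50 | $2.00 | $59.00 | $226.50
9 | $226.50 | $1.00 | $59.00 | $168.50
10 | $168.50 | $1.00 | $59.00 | $110.50
11 | $110.50 | $1.00 | $59.00 | $52.50
12 | $52.50 | $1.00 | $53.50 | $0.00
Total paid: $702.50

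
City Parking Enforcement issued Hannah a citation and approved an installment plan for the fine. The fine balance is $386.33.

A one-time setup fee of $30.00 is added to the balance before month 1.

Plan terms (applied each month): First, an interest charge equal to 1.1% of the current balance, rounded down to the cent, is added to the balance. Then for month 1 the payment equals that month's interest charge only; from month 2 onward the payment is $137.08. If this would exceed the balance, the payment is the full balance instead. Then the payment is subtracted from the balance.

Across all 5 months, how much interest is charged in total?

Month 1: $416.33 +$4.57 interest = $420.90; pay $4.57 → $416.33
Month 2: $416.33 +$4.57 interest = $420.90; pay $137.08 → $283.82
Month 3: $283.82 +$3.12 interest = $286.94; pay $137.08 → $149.86
Month 4: $149.86 +$1.64 interest = $151.50; pay $137.08 → $14.42
Month 5: $14.42 +$0.15 interest = $14.57; pay $14.57 → $0.00
Total interest: $4.57 + $4.57 + $3.12 + $1.64 + $0.15 = $14.05

$14.05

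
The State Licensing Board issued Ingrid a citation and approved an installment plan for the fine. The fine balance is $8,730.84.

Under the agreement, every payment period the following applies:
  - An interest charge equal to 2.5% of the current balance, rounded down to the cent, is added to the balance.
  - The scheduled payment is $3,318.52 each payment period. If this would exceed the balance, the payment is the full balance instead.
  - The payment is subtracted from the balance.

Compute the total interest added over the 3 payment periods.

Payment period 1: opening $8,730.84; interest $218.27 → $8,949.11; payment $3,318.52; balance $5,630.59
Payment period 2: opening $5,630.59; interest $140.76 → $5,771.35; payment $3,318.52; balance $2,452.83
Payment period 3: opening $2,452.83; interest $61.32 → $2,514.15; payment $2,514.15; balance $0.00
Total interest: $218.27 + $140.76 + $61.32 = $420.35

$420.35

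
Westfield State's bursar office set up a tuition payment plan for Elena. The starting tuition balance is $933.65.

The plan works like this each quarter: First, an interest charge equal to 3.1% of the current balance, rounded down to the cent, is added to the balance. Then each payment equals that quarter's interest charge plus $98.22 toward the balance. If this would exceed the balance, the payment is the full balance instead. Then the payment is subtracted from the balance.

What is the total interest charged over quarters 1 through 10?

$152.35

# | Opening | Interest | Payment | End bal
1 | $933.65 | $28.94 | $127.16 | $835.43
2 | $835.43 | $25.89 | $124.11 | $737.21
3 | $737.21 | $22.85 | $121.07 | $638.99
4 | $638.99 | $19.80 | $118.02 | $540.77
5 | $540.77 | $16.76 | $114.98 | $442.55
6 | $442.55 | $13.71 | $111.93 | $344.33
7 | $344.33 | $10.67 | $108.89 | $246.11
8 | $246.11 | $7.62 | $105.84 | $147.89
9 | $147.89 | $4.58 | $102.80 | $49.67
10 | $49.67 | $1.53 | $51.20 | $0.00
Total interest: $28.94 + $25.89 + $22.85 + $19.80 + $16.76 + $13.71 + $10.67 + $7.62 + $4.58 + $1.53 = $152.35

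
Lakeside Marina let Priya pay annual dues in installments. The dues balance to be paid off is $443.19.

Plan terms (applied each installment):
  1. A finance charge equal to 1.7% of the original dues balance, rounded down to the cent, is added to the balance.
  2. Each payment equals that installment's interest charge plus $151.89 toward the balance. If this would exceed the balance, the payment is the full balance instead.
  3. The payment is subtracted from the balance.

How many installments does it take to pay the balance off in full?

3

Installment 1: opening $443.19; interest $7.53 → $450.72; payment $159.42; balance $291.30
Installment 2: opening $291.30; interest $7.53 → $298.83; payment $159.42; balance $139.41
Installment 3: opening $139.41; interest $7.53 → $146.94; payment $146.94; balance $0.00
Balance reaches $0.00 in installment 3.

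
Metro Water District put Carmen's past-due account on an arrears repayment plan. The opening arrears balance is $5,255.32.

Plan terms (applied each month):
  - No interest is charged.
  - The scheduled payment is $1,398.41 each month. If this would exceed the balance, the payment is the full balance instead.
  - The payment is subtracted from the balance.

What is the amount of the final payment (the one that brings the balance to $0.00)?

$1,060.09

Month 1: opening $5,255.32; payment $1,398.41; balance $3,856.91
Month 2: opening $3,856.91; payment $1,398.41; balance $2,458.50
Month 3: opening $2,458.50; payment $1,398.41; balance $1,060.09
Month 4: opening $1,060.09; payment $1,060.09; balance $0.00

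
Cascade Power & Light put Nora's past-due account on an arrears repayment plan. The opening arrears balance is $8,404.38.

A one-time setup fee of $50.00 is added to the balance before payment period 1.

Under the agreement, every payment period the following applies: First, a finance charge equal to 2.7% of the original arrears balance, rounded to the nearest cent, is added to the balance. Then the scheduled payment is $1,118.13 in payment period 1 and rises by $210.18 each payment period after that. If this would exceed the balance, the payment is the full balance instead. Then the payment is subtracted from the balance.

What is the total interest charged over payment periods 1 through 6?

$1,361.52

Payment period 1: $8,454.38 +$226.92 interest = $8,681.30; pay $1,118.13 → $7,563.17
Payment period 2: $7,563.17 +$226.92 interest = $7,790.09; pay $1,328.31 → $6,461.78
Payment period 3: $6,461.78 +$226.92 interest = $6,688.70; pay $1,538.49 → $5,150.21
Payment period 4: $5,150.21 +$226.92 interest = $5,377.13; pay $1,748.67 → $3,628.46
Payment period 5: $3,628.46 +$226.92 interest = $3,855.38; pay $1,958.85 → $1,896.53
Payment period 6: $1,896.53 +$226.92 interest = $2,123.45; pay $2,123.45 → $0.00
Total interest: $226.92 + $226.92 + $226.92 + $226.92 + $226.92 + $226.92 = $1,361.52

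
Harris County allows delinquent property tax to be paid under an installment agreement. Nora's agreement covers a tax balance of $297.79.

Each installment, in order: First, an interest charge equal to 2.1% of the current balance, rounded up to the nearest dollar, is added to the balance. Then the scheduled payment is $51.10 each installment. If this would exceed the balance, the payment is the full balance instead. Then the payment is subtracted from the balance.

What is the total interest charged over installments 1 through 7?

$28.00

Installment 1: opening $297.79; interest $7.00 → $304.79; payment $51.10; balance $253.69
Installment 2: opening $253.69; interest $6.00 → $259.69; payment $51.10; balance $208.59
Installment 3: opening $208.59; interest $5.00 → $213.59; payment $51.10; balance $162.49
Installment 4: opening $162.49; interest $4.00 → $166.49; payment $51.10; balance $115.39
Installment 5: opening $115.39; interest $3.00 → $118.39; payment $51.10; balance $67.29
Installment 6: opening $67.29; interest $2.00 → $69.29; payment $51.10; balance $18.19
Installment 7: opening $18.19; interest $1.00 → $19.19; payment $19.19; balance $0.00
Total interest: $7.00 + $6.00 + $5.00 + $4.00 + $3.00 + $2.00 + $1.00 = $28.00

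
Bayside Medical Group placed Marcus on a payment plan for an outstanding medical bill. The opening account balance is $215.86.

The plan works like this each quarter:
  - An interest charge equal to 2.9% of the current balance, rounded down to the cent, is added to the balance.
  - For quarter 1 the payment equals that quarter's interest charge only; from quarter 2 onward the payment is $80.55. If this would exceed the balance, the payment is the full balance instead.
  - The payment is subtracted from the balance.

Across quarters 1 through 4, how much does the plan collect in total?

$234.34

Quarter 1: opening $215.86; interest $6.25 → $222.11; payment $6.25; balance $215.86
Quarter 2: opening $215.86; interest $6.25 → $222.11; payment $80.55; balance $141.56
Quarter 3: opening $141.56; interest $4.10 → $145.66; payment $80.55; balance $65.11
Quarter 4: opening $65.11; interest $1.88 → $66.99; payment $66.99; balance $0.00
Total paid: $234.34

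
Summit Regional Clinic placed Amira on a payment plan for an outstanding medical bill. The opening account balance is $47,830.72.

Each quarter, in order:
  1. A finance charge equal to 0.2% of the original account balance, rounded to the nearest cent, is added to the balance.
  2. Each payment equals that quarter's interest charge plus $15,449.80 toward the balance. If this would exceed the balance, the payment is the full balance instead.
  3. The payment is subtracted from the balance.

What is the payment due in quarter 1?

$15,545.46

Quarter 1: opening $47,830.72; interest $95.66 → $47,926.38; payment $15,545.46; balance $32,380.92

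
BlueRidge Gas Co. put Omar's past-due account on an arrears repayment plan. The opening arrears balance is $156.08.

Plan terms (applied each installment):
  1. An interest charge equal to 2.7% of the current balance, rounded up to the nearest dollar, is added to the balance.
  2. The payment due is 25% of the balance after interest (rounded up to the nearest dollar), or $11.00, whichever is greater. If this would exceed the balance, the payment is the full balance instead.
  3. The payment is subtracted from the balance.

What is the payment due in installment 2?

$32.00

# | Opening | Interest | Payment | End bal
1 | $156.08 | $5.00 | $41.00 | $120.08
2 | $120.08 | $4.00 | $32.00 | $92.08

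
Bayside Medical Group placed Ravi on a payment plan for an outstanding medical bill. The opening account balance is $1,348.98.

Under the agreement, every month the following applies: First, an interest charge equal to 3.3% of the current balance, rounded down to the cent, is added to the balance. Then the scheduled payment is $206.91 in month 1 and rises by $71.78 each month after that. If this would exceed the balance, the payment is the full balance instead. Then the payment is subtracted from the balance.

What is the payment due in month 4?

# | Opening | Interest | Payment | End bal
1 | $1,348.98 | $44.51 | $206.91 | $1,186.58
2 | $1,186.58 | $39.15 | $278.69 | $947.04
3 | $947.04 | $31.25 | $350.47 | $627.82
4 | $627.82 | $20.71 | $422.25 | $226.28

$422.25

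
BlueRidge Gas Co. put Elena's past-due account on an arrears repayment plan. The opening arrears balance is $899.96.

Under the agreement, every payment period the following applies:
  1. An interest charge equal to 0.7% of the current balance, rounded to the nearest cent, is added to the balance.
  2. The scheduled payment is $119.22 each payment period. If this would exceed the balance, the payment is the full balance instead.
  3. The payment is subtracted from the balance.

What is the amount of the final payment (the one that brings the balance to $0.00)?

# | Opening | Interest | Payment | End bal
1 | $899.96 | $6.30 | $119.22 | $787.04
2 | $787.04 | $5.51 | $119.22 | $673.33
3 | $673.33 | $4.71 | $119.22 | $558.82
4 | $558.82 | $3.91 | $119.22 | $443.51
5 | $443.51 | $3.10 | $119.22 | $327.39
6 | $327.39 | $2.29 | $119.22 | $210.46
7 | $210.46 | $1.47 | $119.22 | $92.71
8 | $92.71 | $0.65 | $93.36 | $0.00

$93.36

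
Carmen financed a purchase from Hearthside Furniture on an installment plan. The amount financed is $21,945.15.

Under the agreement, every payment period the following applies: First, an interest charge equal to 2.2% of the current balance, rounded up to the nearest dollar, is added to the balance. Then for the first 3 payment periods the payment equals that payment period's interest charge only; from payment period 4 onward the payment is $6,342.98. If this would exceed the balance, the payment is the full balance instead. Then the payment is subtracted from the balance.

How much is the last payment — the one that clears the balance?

$4,064.21

Payment period 1: opening $21,945.15; interest $483.00 → $22,428.15; payment $483.00; balance $21,945.15
Payment period 2: opening $21,945.15; interest $483.00 → $22,428.15; payment $483.00; balance $21,945.15
Payment period 3: opening $21,945.15; interest $483.00 → $22,428.15; payment $483.00; balance $21,945.15
Payment period 4: opening $21,945.15; interest $483.00 → $22,428.15; payment $6,342.98; balance $16,085.17
Payment period 5: opening $16,085.17; interest $354.00 → $16,439.17; payment $6,342.98; balance $10,096.19
Payment period 6: opening $10,096.19; interest $223.00 → $10,319.19; payment $6,342.98; balance $3,976.21
Payment period 7: opening $3,976.21; interest $88.00 → $4,064.21; payment $4,064.21; balance $0.00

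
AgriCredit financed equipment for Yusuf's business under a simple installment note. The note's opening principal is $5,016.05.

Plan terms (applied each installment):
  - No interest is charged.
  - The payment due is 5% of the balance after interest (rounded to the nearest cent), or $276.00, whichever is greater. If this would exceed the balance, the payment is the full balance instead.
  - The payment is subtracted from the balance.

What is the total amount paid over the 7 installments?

$1,932.00

Installment 1: opening $5,016.05; payment $276.00; balance $4,740.05
Installment 2: opening $4,740.05; payment $276.00; balance $4,464.05
Installment 3: opening $4,464.05; payment $276.00; balance $4,188.05
Installment 4: opening $4,188.05; payment $276.00; balance $3,912.05
Installment 5: opening $3,912.05; payment $276.00; balance $3,636.05
Installment 6: opening $3,636.05; payment $276.00; balance $3,360.05
Installment 7: opening $3,360.05; payment $276.00; balance $3,084.05
Total paid: $1,932.00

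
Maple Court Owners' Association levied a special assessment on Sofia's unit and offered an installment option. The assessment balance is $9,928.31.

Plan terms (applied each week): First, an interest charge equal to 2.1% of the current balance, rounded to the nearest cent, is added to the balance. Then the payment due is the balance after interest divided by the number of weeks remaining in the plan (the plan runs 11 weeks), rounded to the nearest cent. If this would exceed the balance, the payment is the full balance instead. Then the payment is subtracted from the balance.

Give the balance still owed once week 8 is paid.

$3,197.50

Week 1: opening $9,928.31; interest $208.49 → $10,136.80; payment $921.53; balance $9,215.27
Week 2: opening $9,215.27; interest $193.52 → $9,408.79; payment $940.88; balance $8,467.91
Week 3: opening $8,467.91; interest $177.83 → $8,645.74; payment $960.64; balance $7,685.10
Week 4: opening $7,685.10; interest $161.39 → $7,846.49; payment $980.81; balance $6,865.68
Week 5: opening $6,865.68; interest $144.18 → $7,009.86; payment $1,001.41; balance $6,008.45
Week 6: opening $6,008.45; interest $126.18 → $6,134.63; payment $1,022.44; balance $5,112.19
Week 7: opening $5,112.19; interest $107.36 → $5,219.55; payment $1,043.91; balance $4,175.64
Week 8: opening $4,175.64; interest $87.69 → $4,263.33; payment $1,065.83; balance $3,197.50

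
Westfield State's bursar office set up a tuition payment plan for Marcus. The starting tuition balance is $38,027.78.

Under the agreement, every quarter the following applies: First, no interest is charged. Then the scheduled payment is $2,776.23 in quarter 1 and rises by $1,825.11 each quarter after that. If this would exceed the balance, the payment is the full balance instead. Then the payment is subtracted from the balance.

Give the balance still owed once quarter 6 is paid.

$0.00

Quarter 1: opening $38,027.78; payment $2,776.23; balance $35,251.55
Quarter 2: opening $35,251.55; payment $4,601.34; balance $30,650.21
Quarter 3: opening $30,650.21; payment $6,426.45; balance $24,223.76
Quarter 4: opening $24,223.76; payment $8,251.56; balance $15,972.20
Quarter 5: opening $15,972.20; payment $10,076.67; balance $5,895.53
Quarter 6: opening $5,895.53; payment $5,895.53; balance $0.00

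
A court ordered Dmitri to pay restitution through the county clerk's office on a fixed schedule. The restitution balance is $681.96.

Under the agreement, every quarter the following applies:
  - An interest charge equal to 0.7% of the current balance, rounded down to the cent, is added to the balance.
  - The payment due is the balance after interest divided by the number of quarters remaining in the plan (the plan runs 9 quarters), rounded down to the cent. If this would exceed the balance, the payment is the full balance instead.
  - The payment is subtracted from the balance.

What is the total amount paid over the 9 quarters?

$706.23

Quarter 1: opening $681.96; interest $4.77 → $686.73; payment $76.30; balance $610.43
Quarter 2: opening $610.43; interest $4.27 → $614.70; payment $76.83; balance $537.87
Quarter 3: opening $537.87; interest $3.76 → $541.63; payment $77.37; balance $464.26
Quarter 4: opening $464.26; interest $3.24 → $467.50; payment $77.91; balance $389.59
Quarter 5: opening $389.59; interest $2.72 → $392.31; payment $78.46; balance $313.85
Quarter 6: opening $313.85; interest $2.19 → $316.04; payment $79.01; balance $237.03
Quarter 7: opening $237.03; interest $1.65 → $238.68; payment $79.56; balance $159.12
Quarter 8: opening $159.12; interest $1.11 → $160.23; payment $80.11; balance $80.12
Quarter 9: opening $80.12; interest $0.56 → $80.68; payment $80.68; balance $0.00
Total paid: $706.23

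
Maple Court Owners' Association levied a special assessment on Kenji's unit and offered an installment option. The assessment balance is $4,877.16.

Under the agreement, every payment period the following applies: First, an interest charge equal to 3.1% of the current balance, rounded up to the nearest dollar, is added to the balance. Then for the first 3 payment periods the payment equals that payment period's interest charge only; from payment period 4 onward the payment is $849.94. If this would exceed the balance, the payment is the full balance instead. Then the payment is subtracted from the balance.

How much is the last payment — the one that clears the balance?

$361.52

Payment period 1: $4,877.16 +$152.00 interest = $5,029.16; pay $152.00 → $4,877.16
Payment period 2: $4,877.16 +$152.00 interest = $5,029.16; pay $152.00 → $4,877.16
Payment period 3: $4,877.16 +$152.00 interest = $5,029.16; pay $152.00 → $4,877.16
Payment period 4: $4,877.16 +$152.00 interest = $5,029.16; pay $849.94 → $4,179.22
Payment period 5: $4,179.22 +$130.00 interest = $4,309.22; pay $849.94 → $3,459.28
Payment period 6: $3,459.28 +$108.00 interest = $3,567.28; pay $849.94 → $2,717.34
Payment period 7: $2,717.34 +$85.00 interest = $2,802.34; pay $849.94 → $1,952.40
Payment period 8: $1,952.40 +$61.00 interest = $2,013.40; pay $849.94 → $1,163.46
Payment period 9: $1,163.46 +$37.00 interest = $1,200.46; pay $849.94 → $350.52
Payment period 10: $350.52 +$11.00 interest = $361.52; pay $361.52 → $0.00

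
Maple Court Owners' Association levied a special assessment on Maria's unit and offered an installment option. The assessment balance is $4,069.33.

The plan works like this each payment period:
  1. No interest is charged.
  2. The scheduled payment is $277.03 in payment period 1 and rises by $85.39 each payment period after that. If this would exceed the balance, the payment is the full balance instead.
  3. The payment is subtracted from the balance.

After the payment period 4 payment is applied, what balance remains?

Payment period 1: opening $4,069.33; payment $277.03; balance $3,792.30
Payment period 2: opening $3,792.30; payment $362.42; balance $3,429.88
Payment period 3: opening $3,429.88; payment $447.81; balance $2,982.07
Payment period 4: opening $2,982.07; payment $533.20; balance $2,448.87

$2,448.87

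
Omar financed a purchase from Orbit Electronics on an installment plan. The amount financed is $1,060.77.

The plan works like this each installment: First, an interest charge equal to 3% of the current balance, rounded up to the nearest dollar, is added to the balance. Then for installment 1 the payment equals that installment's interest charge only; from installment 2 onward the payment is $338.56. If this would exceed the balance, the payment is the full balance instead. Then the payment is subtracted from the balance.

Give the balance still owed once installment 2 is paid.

$754.21

Installment 1: opening $1,060.77; interest $32.00 → $1,092.77; payment $32.00; balance $1,060.77
Installment 2: opening $1,060.77; interest $32.00 → $1,092.77; payment $338.56; balance $754.21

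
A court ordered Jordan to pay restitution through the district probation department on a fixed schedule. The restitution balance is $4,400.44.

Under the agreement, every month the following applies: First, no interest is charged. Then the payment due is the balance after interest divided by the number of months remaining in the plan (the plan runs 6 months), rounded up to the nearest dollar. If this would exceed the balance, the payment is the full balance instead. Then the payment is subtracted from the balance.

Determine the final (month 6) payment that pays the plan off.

$732.44

Month 1: opening $4,400.44; payment $734.00; balance $3,666.44
Month 2: opening $3,666.44; payment $734.00; balance $2,932.44
Month 3: opening $2,932.44; payment $734.00; balance $2,198.44
Month 4: opening $2,198.44; payment $733.00; balance $1,465.44
Month 5: opening $1,465.44; payment $733.00; balance $732.44
Month 6: opening $732.44; payment $732.44; balance $0.00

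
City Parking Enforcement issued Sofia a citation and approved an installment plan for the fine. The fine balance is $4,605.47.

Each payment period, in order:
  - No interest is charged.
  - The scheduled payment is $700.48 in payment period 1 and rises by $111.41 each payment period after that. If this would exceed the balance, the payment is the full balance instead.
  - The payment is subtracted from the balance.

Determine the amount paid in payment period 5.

$1,135.09

Payment period 1: opening $4,605.47; payment $700.48; balance $3,904.99
Payment period 2: opening $3,904.99; payment $811.89; balance $3,093.10
Payment period 3: opening $3,093.10; payment $923.30; balance $2,169.80
Payment period 4: opening $2,169.80; payment $1,034.71; balance $1,135.09
Payment period 5: opening $1,135.09; payment $1,135.09; balance $0.00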